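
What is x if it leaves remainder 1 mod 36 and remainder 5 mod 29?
469

Using Chinese Remainder Theorem:
M = 36 × 29 = 1044
M1 = 29, M2 = 36
y1 = 29^(-1) mod 36 = 5
y2 = 36^(-1) mod 29 = 25
x = (1×29×5 + 5×36×25) mod 1044 = 469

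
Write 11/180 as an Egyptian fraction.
1/17 + 1/438 + 1/223380

Greedy algorithm:
11/180: ceiling(180/11) = 17, use 1/17
7/3060: ceiling(3060/7) = 438, use 1/438
1/223380: ceiling(223380/1) = 223380, use 1/223380
Result: 11/180 = 1/17 + 1/438 + 1/223380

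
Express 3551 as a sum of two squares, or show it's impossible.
Not possible

Factorization: 3551 = 53 × 67
By Fermat: n is sum of two squares iff every prime p ≡ 3 (mod 4) appears to even power.
Prime(s) ≡ 3 (mod 4) with odd exponent: [(67, 1)]
Therefore 3551 cannot be expressed as a² + b².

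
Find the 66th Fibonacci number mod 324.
316

Matrix identity: Q^n = [[F_(n+1), F_n], [F_n, F_(n-1)]] with Q = [[1,1],[1,0]].
n = 66 = 1000010₂. Square-and-multiply, entries mod 324:
Q^1 = [[1,1],[1,0]]
Q^2 = (Q^1)² = [[2,1],[1,1]]
Q^4 = (Q^2)² = [[5,3],[3,2]]
Q^8 = (Q^4)² = [[34,21],[21,13]]
Q^16 = (Q^8)² = [[301,15],[15,286]]
Q^33 = (Q^16)²·Q = [[163,106],[106,57]]
Q^66 = (Q^33)² = [[221,316],[316,229]]
F_66 mod 324 = Q^66[0][1] = 316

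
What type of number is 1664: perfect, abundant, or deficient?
abundant

Proper divisors of 1664: sum = 1 + 2 + 4 + 8 + 13 + 16 + 26 + 32 + 52 + 64 + 104 + 128 + 208 + 416 + 832 = 1906
Since 1906 > 1664, 1664 is abundant.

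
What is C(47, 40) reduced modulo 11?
0

Using Lucas' theorem:
Write n=47 and k=40 in base 11:
n in base 11: [4, 3]
k in base 11: [3, 7]
C(47,40) mod 11 = ∏ C(n_i, k_i) mod 11
Digit binomials (mod 11): C(4,3) = 4; C(3,7) = 0 (k_i > n_i)
Product: 4 × 0 = 0 ≡ 0 (mod 11)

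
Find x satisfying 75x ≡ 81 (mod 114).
x ≡ 33 (mod 38)

gcd(75, 114) = 3, which divides 81, so solutions exist.
Divide through by 3: 25x ≡ 27 (mod 38).
Find 25^(-1) mod 38 by the extended Euclidean algorithm:
38 = 1 × 25 + 13  ⟹  13 = (1)·38 + (-1)·25
25 = 1 × 13 + 12  ⟹  12 = (-1)·38 + (2)·25
13 = 1 × 12 + 1  ⟹  1 = (2)·38 + (-3)·25
So (-3)·25 ≡ 1 (mod 38), i.e. 25^(-1) ≡ -3 ≡ 35 (mod 38).
x ≡ 35 × 27 = 945 ≡ 33 (mod 38).
Check: 75 × 33 = 2475 ≡ 81 (mod 114).
x ≡ 33 (mod 38), giving 3 solutions mod 114.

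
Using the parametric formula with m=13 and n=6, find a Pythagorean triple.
(133, 156, 205)

Euclid's formula: a = m² - n², b = 2mn, c = m² + n²
m = 13, n = 6
a = 13² - 6² = 169 - 36 = 133
b = 2 × 13 × 6 = 156
c = 13² + 6² = 169 + 36 = 205
Verification: 133² + 156² = 17689 + 24336 = 42025 = 205² ✓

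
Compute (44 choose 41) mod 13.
10

Using Lucas' theorem:
Write n=44 and k=41 in base 13:
n in base 13: [3, 5]
k in base 13: [3, 2]
C(44,41) mod 13 = ∏ C(n_i, k_i) mod 13
Digit binomials (mod 13): C(3,3) = 1; C(5,2) = 10
Product: 1 × 10 = 10 ≡ 10 (mod 13)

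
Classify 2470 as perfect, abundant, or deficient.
abundant

Proper divisors of 2470: sum = 1 + 2 + 5 + 10 + 13 + 19 + 26 + 38 + 65 + 95 + 130 + 190 + 247 + 494 + 1235 = 2570
Since 2570 > 2470, 2470 is abundant.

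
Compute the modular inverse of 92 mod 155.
123

gcd(92, 155) = 1, so the inverse exists.
Extended Euclidean algorithm on (155, 92):
155 = 1 × 92 + 63  ⟹  63 = (1)·155 + (-1)·92
92 = 1 × 63 + 29  ⟹  29 = (-1)·155 + (2)·92
63 = 2 × 29 + 5  ⟹  5 = (3)·155 + (-5)·92
29 = 5 × 5 + 4  ⟹  4 = (-16)·155 + (27)·92
5 = 1 × 4 + 1  ⟹  1 = (19)·155 + (-32)·92
So (-32)·92 ≡ 1 (mod 155), i.e. 92^(-1) ≡ -32 ≡ 123 (mod 155).
Check: 92 × 123 = 11316 ≡ 1 (mod 155)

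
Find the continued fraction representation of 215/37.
[5; 1, 4, 3, 2]

Euclidean algorithm steps:
215 = 5 × 37 + 30
37 = 1 × 30 + 7
30 = 4 × 7 + 2
7 = 3 × 2 + 1
2 = 2 × 1 + 0
Continued fraction: [5; 1, 4, 3, 2]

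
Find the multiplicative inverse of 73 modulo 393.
70

gcd(73, 393) = 1, so the inverse exists.
Extended Euclidean algorithm on (393, 73):
393 = 5 × 73 + 28  ⟹  28 = (1)·393 + (-5)·73
73 = 2 × 28 + 17  ⟹  17 = (-2)·393 + (11)·73
28 = 1 × 17 + 11  ⟹  11 = (3)·393 + (-16)·73
17 = 1 × 11 + 6  ⟹  6 = (-5)·393 + (27)·73
11 = 1 × 6 + 5  ⟹  5 = (8)·393 + (-43)·73
6 = 1 × 5 + 1  ⟹  1 = (-13)·393 + (70)·73
So (70)·73 ≡ 1 (mod 393), i.e. 73^(-1) ≡ 70 (mod 393).
Check: 73 × 70 = 5110 ≡ 1 (mod 393)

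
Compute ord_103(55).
51

103 is prime, so ord(55) divides φ(103) = 102.
Divisors of 102: 1, 2, 3, 6, 17, 34, 51, 102.
Repeated squaring: 55^1 ≡ 55, 55^2 ≡ 38, 55^4 ≡ 2, 55^8 ≡ 4, 55^16 ≡ 16, 55^32 ≡ 50, 55^64 ≡ 28 (mod 103).
Test 55^d mod 103 for each divisor d in increasing order:
55^1 ≡ 55
55^2 ≡ 38
55^3 = 55^2·55^1 ≡ 30
55^6 = 55^4·55^2 ≡ 76
55^17 = 55^16·55^1 ≡ 56
55^34 = 55^32·55^2 ≡ 46
55^51 = 55^32·55^16·55^2·55^1 ≡ 1  ← first divisor giving 1
The order is 51.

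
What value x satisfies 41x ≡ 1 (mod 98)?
55

gcd(41, 98) = 1, so the inverse exists.
Extended Euclidean algorithm on (98, 41):
98 = 2 × 41 + 16  ⟹  16 = (1)·98 + (-2)·41
41 = 2 × 16 + 9  ⟹  9 = (-2)·98 + (5)·41
16 = 1 × 9 + 7  ⟹  7 = (3)·98 + (-7)·41
9 = 1 × 7 + 2  ⟹  2 = (-5)·98 + (12)·41
7 = 3 × 2 + 1  ⟹  1 = (18)·98 + (-43)·41
So (-43)·41 ≡ 1 (mod 98), i.e. 41^(-1) ≡ -43 ≡ 55 (mod 98).
Check: 41 × 55 = 2255 ≡ 1 (mod 98)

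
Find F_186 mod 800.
248

Matrix identity: Q^n = [[F_(n+1), F_n], [F_n, F_(n-1)]] with Q = [[1,1],[1,0]].
n = 186 = 10111010₂. Square-and-multiply, entries mod 800:
Q^1 = [[1,1],[1,0]]
Q^2 = (Q^1)² = [[2,1],[1,1]]
Q^5 = (Q^2)²·Q = [[8,5],[5,3]]
Q^11 = (Q^5)²·Q = [[144,89],[89,55]]
Q^23 = (Q^11)²·Q = [[768,657],[657,111]]
Q^46 = (Q^23)² = [[673,703],[703,770]]
Q^93 = (Q^46)²·Q = [[767,738],[738,29]]
Q^186 = (Q^93)² = [[133,248],[248,685]]
F_186 mod 800 = Q^186[0][1] = 248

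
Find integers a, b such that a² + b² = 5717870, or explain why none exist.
Not possible

Factorization: 5717870 = 2 × 5 × 83^3
By Fermat: n is sum of two squares iff every prime p ≡ 3 (mod 4) appears to even power.
Prime(s) ≡ 3 (mod 4) with odd exponent: [(83, 3)]
Therefore 5717870 cannot be expressed as a² + b².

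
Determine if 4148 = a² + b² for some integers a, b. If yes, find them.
28² + 58² (a=28, b=58)

Factorization: 4148 = 2^2 × 17 × 61
By Fermat: n is sum of two squares iff every prime p ≡ 3 (mod 4) appears to even power.
All primes ≡ 3 (mod 4) appear to even power.
Search a = 0, 1, 2, … for 4148 - a² a perfect square: first hit at a = 28: 4148 - 784 = 3364 = 58².
4148 = 28² + 58² = 784 + 3364 ✓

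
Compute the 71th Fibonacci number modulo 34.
1

Matrix identity: Q^n = [[F_(n+1), F_n], [F_n, F_(n-1)]] with Q = [[1,1],[1,0]].
n = 71 = 1000111₂. Square-and-multiply, entries mod 34:
Q^1 = [[1,1],[1,0]]
Q^2 = (Q^1)² = [[2,1],[1,1]]
Q^4 = (Q^2)² = [[5,3],[3,2]]
Q^8 = (Q^4)² = [[0,21],[21,13]]
Q^17 = (Q^8)²·Q = [[0,33],[33,1]]
Q^35 = (Q^17)²·Q = [[0,1],[1,33]]
Q^71 = (Q^35)²·Q = [[0,1],[1,33]]
F_71 mod 34 = Q^71[0][1] = 1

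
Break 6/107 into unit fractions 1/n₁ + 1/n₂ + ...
1/18 + 1/1926

Greedy algorithm:
6/107: ceiling(107/6) = 18, use 1/18
1/1926: ceiling(1926/1) = 1926, use 1/1926
Result: 6/107 = 1/18 + 1/1926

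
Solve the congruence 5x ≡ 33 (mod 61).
x ≡ 31 (mod 61)

gcd(5, 61) = 1, which divides 33, so solutions exist.
Find 5^(-1) mod 61 by the extended Euclidean algorithm:
61 = 12 × 5 + 1  ⟹  1 = (1)·61 + (-12)·5
So (-12)·5 ≡ 1 (mod 61), i.e. 5^(-1) ≡ -12 ≡ 49 (mod 61).
x ≡ 49 × 33 = 1617 ≡ 31 (mod 61).
Check: 5 × 31 = 155 ≡ 33 (mod 61).
Unique solution: x ≡ 31 (mod 61)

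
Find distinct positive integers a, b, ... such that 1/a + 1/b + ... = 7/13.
1/2 + 1/26

Greedy algorithm:
7/13: ceiling(13/7) = 2, use 1/2
1/26: ceiling(26/1) = 26, use 1/26
Result: 7/13 = 1/2 + 1/26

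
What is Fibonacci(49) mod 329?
281

Matrix identity: Q^n = [[F_(n+1), F_n], [F_n, F_(n-1)]] with Q = [[1,1],[1,0]].
n = 49 = 110001₂. Square-and-multiply, entries mod 329:
Q^1 = [[1,1],[1,0]]
Q^3 = (Q^1)²·Q = [[3,2],[2,1]]
Q^6 = (Q^3)² = [[13,8],[8,5]]
Q^12 = (Q^6)² = [[233,144],[144,89]]
Q^24 = (Q^12)² = [[13,308],[308,34]]
Q^49 = (Q^24)²·Q = [[281,281],[281,0]]
F_49 mod 329 = Q^49[0][1] = 281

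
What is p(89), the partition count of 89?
49995925

p(n) counts ways to write n as a sum of positive integers (order ignored).
Euler's pentagonal recurrence: p(k) = p(k-1) + p(k-2) - p(k-5) - p(k-7) + p(k-12) + p(k-15) - ... (offsets j(3j∓1)/2, signs ++--, p(0)=1, p(<0)=0).
DP table for k = 0..88: p(0)=1, p(1)=1, p(2)=2, p(3)=3, p(4)=5, p(5)=7, p(6)=11, p(7)=15, p(8)=22, p(9)=30, p(10)=42, p(11)=56, p(12)=77, p(13)=101, p(14)=135, p(15)=176, p(16)=231, p(17)=297, p(18)=385, p(19)=490, p(20)=627, p(21)=792, p(22)=1002, p(23)=1255, p(24)=1575, p(25)=1958, p(26)=2436, p(27)=3010, p(28)=3718, p(29)=4565, p(30)=5604, p(31)=6842, p(32)=8349, p(33)=10143, p(34)=12310, p(35)=14883, p(36)=17977, p(37)=21637, p(38)=26015, p(39)=31185, p(40)=37338, p(41)=44583, p(42)=53174, p(43)=63261, p(44)=75175, p(45)=89134, p(46)=105558, p(47)=124754, p(48)=147273, p(49)=173525, p(50)=204226, p(51)=239943, p(52)=281589, p(53)=329931, p(54)=386155, p(55)=451276, p(56)=526823, p(57)=614154, p(58)=715220, p(59)=831820, p(60)=966467, p(61)=1121505, p(62)=1300156, p(63)=1505499, p(64)=1741630, p(65)=2012558, p(66)=2323520, p(67)=2679689, p(68)=3087735, p(69)=3554345, p(70)=4087968, p(71)=4697205, p(72)=5392783, p(73)=6185689, p(74)=7089500, p(75)=8118264, p(76)=9289091, p(77)=10619863, p(78)=12132164, p(79)=13848650, p(80)=15796476, p(81)=18004327, p(82)=20506255, p(83)=23338469, p(84)=26543660, p(85)=30167357, p(86)=34262962, p(87)=38887673, p(88)=44108109.
Final step: p(89) = p(88) + p(87) - p(84) - p(82) + p(77) + p(74) - p(67) - p(63) + p(54) + p(49) - p(38) - p(32) + p(19) + p(12)
= 44108109 + 38887673 - 26543660 - 20506255 + 10619863 + 7089500 - 2679689 - 1505499 + 386155 + 173525 - 26015 - 8349 + 490 + 77
= 49995925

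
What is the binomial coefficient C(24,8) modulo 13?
9

Using Lucas' theorem:
Write n=24 and k=8 in base 13:
n in base 13: [1, 11]
k in base 13: [0, 8]
C(24,8) mod 13 = ∏ C(n_i, k_i) mod 13
Digit binomials (mod 13): C(1,0) = 1; C(11,8) = 165 ≡ 9
Product: 1 × 9 = 9 ≡ 9 (mod 13)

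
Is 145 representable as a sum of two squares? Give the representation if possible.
1² + 12² (a=1, b=12)

Factorization: 145 = 5 × 29
By Fermat: n is sum of two squares iff every prime p ≡ 3 (mod 4) appears to even power.
All primes ≡ 3 (mod 4) appear to even power.
Search a = 0, 1, 2, … for 145 - a² a perfect square: first hit at a = 1: 145 - 1 = 144 = 12².
145 = 1² + 12² = 1 + 144 ✓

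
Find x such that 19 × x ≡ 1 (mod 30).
19

gcd(19, 30) = 1, so the inverse exists.
Extended Euclidean algorithm on (30, 19):
30 = 1 × 19 + 11  ⟹  11 = (1)·30 + (-1)·19
19 = 1 × 11 + 8  ⟹  8 = (-1)·30 + (2)·19
11 = 1 × 8 + 3  ⟹  3 = (2)·30 + (-3)·19
8 = 2 × 3 + 2  ⟹  2 = (-5)·30 + (8)·19
3 = 1 × 2 + 1  ⟹  1 = (7)·30 + (-11)·19
So (-11)·19 ≡ 1 (mod 30), i.e. 19^(-1) ≡ -11 ≡ 19 (mod 30).
Check: 19 × 19 = 361 ≡ 1 (mod 30)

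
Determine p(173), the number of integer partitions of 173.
362326859895

p(n) counts ways to write n as a sum of positive integers (order ignored).
Euler's pentagonal recurrence: p(k) = p(k-1) + p(k-2) - p(k-5) - p(k-7) + p(k-12) + p(k-15) - ... (offsets j(3j∓1)/2, signs ++--, p(0)=1, p(<0)=0).
DP table for k = 0..172: p(0)=1, p(1)=1, p(2)=2, p(3)=3, p(4)=5, p(5)=7, p(6)=11, p(7)=15, p(8)=22, p(9)=30, p(10)=42, p(11)=56, p(12)=77, p(13)=101, p(14)=135, p(15)=176, p(16)=231, p(17)=297, p(18)=385, p(19)=490, p(20)=627, p(21)=792, p(22)=1002, p(23)=1255, p(24)=1575, p(25)=1958, p(26)=2436, p(27)=3010, p(28)=3718, p(29)=4565, p(30)=5604, p(31)=6842, p(32)=8349, p(33)=10143, p(34)=12310, p(35)=14883, p(36)=17977, p(37)=21637, p(38)=26015, p(39)=31185, p(40)=37338, p(41)=44583, p(42)=53174, p(43)=63261, p(44)=75175, p(45)=89134, p(46)=105558, p(47)=124754, p(48)=147273, p(49)=173525, p(50)=204226, p(51)=239943, p(52)=281589, p(53)=329931, p(54)=386155, p(55)=451276, p(56)=526823, p(57)=614154, p(58)=715220, p(59)=831820, p(60)=966467, p(61)=1121505, p(62)=1300156, p(63)=1505499, p(64)=1741630, p(65)=2012558, p(66)=2323520, p(67)=2679689, p(68)=3087735, p(69)=3554345, p(70)=4087968, p(71)=4697205, p(72)=5392783, p(73)=6185689, p(74)=7089500, p(75)=8118264, p(76)=9289091, p(77)=10619863, p(78)=12132164, p(79)=13848650, p(80)=15796476, p(81)=18004327, p(82)=20506255, p(83)=23338469, p(84)=26543660, p(85)=30167357, p(86)=34262962, p(87)=38887673, p(88)=44108109, p(89)=49995925, p(90)=56634173, p(91)=64112359, p(92)=72533807, p(93)=82010177, p(94)=92669720, p(95)=104651419, p(96)=118114304, p(97)=133230930, p(98)=150198136, p(99)=169229875, p(100)=190569292, p(101)=214481126, p(102)=241265379, p(103)=271248950, p(104)=304801365, p(105)=342325709, p(106)=384276336, p(107)=431149389, p(108)=483502844, p(109)=541946240, p(110)=607163746, p(111)=679903203, p(112)=761002156, p(113)=851376628, p(114)=952050665, p(115)=1064144451, p(116)=1188908248, p(117)=1327710076, p(118)=1482074143, p(119)=1653668665, p(120)=1844349560, p(121)=2056148051, p(122)=2291320912, p(123)=2552338241, p(124)=2841940500, p(125)=3163127352, p(126)=3519222692, p(127)=3913864295, p(128)=4351078600, p(129)=4835271870, p(130)=5371315400, p(131)=5964539504, p(132)=6620830889, p(133)=7346629512, p(134)=8149040695, p(135)=9035836076, p(136)=10015581680, p(137)=11097645016, p(138)=12292341831, p(139)=13610949895, p(140)=15065878135, p(141)=16670689208, p(142)=18440293320, p(143)=20390982757, p(144)=22540654445, p(145)=24908858009, p(146)=27517052599, p(147)=30388671978, p(148)=33549419497, p(149)=37027355200, p(150)=40853235313, p(151)=45060624582, p(152)=49686288421, p(153)=54770336324, p(154)=60356673280, p(155)=66493182097, p(156)=73232243759, p(157)=80630964769, p(158)=88751778802, p(159)=97662728555, p(160)=107438159466, p(161)=118159068427, p(162)=129913904637, p(163)=142798995930, p(164)=156919475295, p(165)=172389800255, p(166)=189334822579, p(167)=207890420102, p(168)=228204732751, p(169)=250438925115, p(170)=274768617130, p(171)=301384802048, p(172)=330495499613.
Final step: p(173) = p(172) + p(171) - p(168) - p(166) + p(161) + p(158) - p(151) - p(147) + p(138) + p(133) - p(122) - p(116) + p(103) + p(96) - p(81) - p(73) + p(56) + p(47) - p(28) - p(18)
= 330495499613 + 301384802048 - 228204732751 - 189334822579 + 118159068427 + 88751778802 - 45060624582 - 30388671978 + 12292341831 + 7346629512 - 2291320912 - 1188908248 + 271248950 + 118114304 - 18004327 - 6185689 + 526823 + 124754 - 3718 - 385
= 362326859895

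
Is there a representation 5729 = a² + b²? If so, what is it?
20² + 73² (a=20, b=73)

Factorization: 5729 = 17 × 337
By Fermat: n is sum of two squares iff every prime p ≡ 3 (mod 4) appears to even power.
All primes ≡ 3 (mod 4) appear to even power.
Search a = 0, 1, 2, … for 5729 - a² a perfect square: first hit at a = 20: 5729 - 400 = 5329 = 73².
5729 = 20² + 73² = 400 + 5329 ✓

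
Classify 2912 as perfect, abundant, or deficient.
abundant

Proper divisors of 2912: sum = 1 + 2 + 4 + 7 + 8 + 13 + 14 + 16 + ... + 364 + 416 + 728 + 1456 (23 divisors) = 4144
Since 4144 > 2912, 2912 is abundant.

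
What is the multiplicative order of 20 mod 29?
7

29 is prime, so ord(20) divides φ(29) = 28.
Divisors of 28: 1, 2, 4, 7, 14, 28.
Repeated squaring: 20^1 ≡ 20, 20^2 ≡ 23, 20^4 ≡ 7, 20^8 ≡ 20, 20^16 ≡ 23 (mod 29).
Test 20^d mod 29 for each divisor d in increasing order:
20^1 ≡ 20
20^2 ≡ 23
20^4 ≡ 7
20^7 = 20^4·20^2·20^1 ≡ 1  ← first divisor giving 1
The order is 7.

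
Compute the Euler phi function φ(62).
30

62 = 2 × 31
φ(n) = n × ∏(1 - 1/p) for each prime p dividing n
φ(62) = 62 × (1 - 1/2) × (1 - 1/31) = 30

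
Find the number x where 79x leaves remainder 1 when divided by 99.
94

gcd(79, 99) = 1, so the inverse exists.
Extended Euclidean algorithm on (99, 79):
99 = 1 × 79 + 20  ⟹  20 = (1)·99 + (-1)·79
79 = 3 × 20 + 19  ⟹  19 = (-3)·99 + (4)·79
20 = 1 × 19 + 1  ⟹  1 = (4)·99 + (-5)·79
So (-5)·79 ≡ 1 (mod 99), i.e. 79^(-1) ≡ -5 ≡ 94 (mod 99).
Check: 79 × 94 = 7426 ≡ 1 (mod 99)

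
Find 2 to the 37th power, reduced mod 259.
2

Repeated squaring. Binary of 37 = 100101.
2^1 ≡ 2 (mod 259); 2^2 ≡ 4 (mod 259); 2^4 ≡ 16 (mod 259); 2^8 ≡ 256 (mod 259); 2^16 ≡ 9 (mod 259); 2^32 ≡ 81 (mod 259)
2^37 = 2^1 × 2^4 × 2^32 ≡ 2 (mod 259)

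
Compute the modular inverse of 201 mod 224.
185

gcd(201, 224) = 1, so the inverse exists.
Extended Euclidean algorithm on (224, 201):
224 = 1 × 201 + 23  ⟹  23 = (1)·224 + (-1)·201
201 = 8 × 23 + 17  ⟹  17 = (-8)·224 + (9)·201
23 = 1 × 17 + 6  ⟹  6 = (9)·224 + (-10)·201
17 = 2 × 6 + 5  ⟹  5 = (-26)·224 + (29)·201
6 = 1 × 5 + 1  ⟹  1 = (35)·224 + (-39)·201
So (-39)·201 ≡ 1 (mod 224), i.e. 201^(-1) ≡ -39 ≡ 185 (mod 224).
Check: 201 × 185 = 37185 ≡ 1 (mod 224)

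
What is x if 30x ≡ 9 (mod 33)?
x ≡ 8 (mod 11)

gcd(30, 33) = 3, which divides 9, so solutions exist.
Divide through by 3: 10x ≡ 3 (mod 11).
Find 10^(-1) mod 11 by the extended Euclidean algorithm:
11 = 1 × 10 + 1  ⟹  1 = (1)·11 + (-1)·10
So (-1)·10 ≡ 1 (mod 11), i.e. 10^(-1) ≡ -1 ≡ 10 (mod 11).
x ≡ 10 × 3 = 30 ≡ 8 (mod 11).
Check: 30 × 8 = 240 ≡ 9 (mod 33).
x ≡ 8 (mod 11), giving 3 solutions mod 33.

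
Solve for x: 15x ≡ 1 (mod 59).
4

gcd(15, 59) = 1, so the inverse exists.
Extended Euclidean algorithm on (59, 15):
59 = 3 × 15 + 14  ⟹  14 = (1)·59 + (-3)·15
15 = 1 × 14 + 1  ⟹  1 = (-1)·59 + (4)·15
So (4)·15 ≡ 1 (mod 59), i.e. 15^(-1) ≡ 4 (mod 59).
Check: 15 × 4 = 60 ≡ 1 (mod 59)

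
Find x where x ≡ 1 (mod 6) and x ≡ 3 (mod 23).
49

Using Chinese Remainder Theorem:
M = 6 × 23 = 138
M1 = 23, M2 = 6
y1 = 23^(-1) mod 6 = 5
y2 = 6^(-1) mod 23 = 4
x = (1×23×5 + 3×6×4) mod 138 = 49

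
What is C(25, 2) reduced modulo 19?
15

Using Lucas' theorem:
Write n=25 and k=2 in base 19:
n in base 19: [1, 6]
k in base 19: [0, 2]
C(25,2) mod 19 = ∏ C(n_i, k_i) mod 19
Digit binomials (mod 19): C(1,0) = 1; C(6,2) = 15
Product: 1 × 15 = 15 ≡ 15 (mod 19)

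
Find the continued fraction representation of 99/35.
[2; 1, 4, 1, 5]

Euclidean algorithm steps:
99 = 2 × 35 + 29
35 = 1 × 29 + 6
29 = 4 × 6 + 5
6 = 1 × 5 + 1
5 = 5 × 1 + 0
Continued fraction: [2; 1, 4, 1, 5]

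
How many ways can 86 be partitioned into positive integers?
34262962

p(n) counts ways to write n as a sum of positive integers (order ignored).
Euler's pentagonal recurrence: p(k) = p(k-1) + p(k-2) - p(k-5) - p(k-7) + p(k-12) + p(k-15) - ... (offsets j(3j∓1)/2, signs ++--, p(0)=1, p(<0)=0).
DP table for k = 0..85: p(0)=1, p(1)=1, p(2)=2, p(3)=3, p(4)=5, p(5)=7, p(6)=11, p(7)=15, p(8)=22, p(9)=30, p(10)=42, p(11)=56, p(12)=77, p(13)=101, p(14)=135, p(15)=176, p(16)=231, p(17)=297, p(18)=385, p(19)=490, p(20)=627, p(21)=792, p(22)=1002, p(23)=1255, p(24)=1575, p(25)=1958, p(26)=2436, p(27)=3010, p(28)=3718, p(29)=4565, p(30)=5604, p(31)=6842, p(32)=8349, p(33)=10143, p(34)=12310, p(35)=14883, p(36)=17977, p(37)=21637, p(38)=26015, p(39)=31185, p(40)=37338, p(41)=44583, p(42)=53174, p(43)=63261, p(44)=75175, p(45)=89134, p(46)=105558, p(47)=124754, p(48)=147273, p(49)=173525, p(50)=204226, p(51)=239943, p(52)=281589, p(53)=329931, p(54)=386155, p(55)=451276, p(56)=526823, p(57)=614154, p(58)=715220, p(59)=831820, p(60)=966467, p(61)=1121505, p(62)=1300156, p(63)=1505499, p(64)=1741630, p(65)=2012558, p(66)=2323520, p(67)=2679689, p(68)=3087735, p(69)=3554345, p(70)=4087968, p(71)=4697205, p(72)=5392783, p(73)=6185689, p(74)=7089500, p(75)=8118264, p(76)=9289091, p(77)=10619863, p(78)=12132164, p(79)=13848650, p(80)=15796476, p(81)=18004327, p(82)=20506255, p(83)=23338469, p(84)=26543660, p(85)=30167357.
Final step: p(86) = p(85) + p(84) - p(81) - p(79) + p(74) + p(71) - p(64) - p(60) + p(51) + p(46) - p(35) - p(29) + p(16) + p(9)
= 30167357 + 26543660 - 18004327 - 13848650 + 7089500 + 4697205 - 1741630 - 966467 + 239943 + 105558 - 14883 - 4565 + 231 + 30
= 34262962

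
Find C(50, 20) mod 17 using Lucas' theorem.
15

Using Lucas' theorem:
Write n=50 and k=20 in base 17:
n in base 17: [2, 16]
k in base 17: [1, 3]
C(50,20) mod 17 = ∏ C(n_i, k_i) mod 17
Digit binomials (mod 17): C(2,1) = 2; C(16,3) = 560 ≡ 16
Product: 2 × 16 = 32 ≡ 15 (mod 17)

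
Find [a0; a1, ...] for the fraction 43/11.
[3; 1, 10]

Euclidean algorithm steps:
43 = 3 × 11 + 10
11 = 1 × 10 + 1
10 = 10 × 1 + 0
Continued fraction: [3; 1, 10]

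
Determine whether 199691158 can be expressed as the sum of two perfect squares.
Not possible

Factorization: 199691158 = 2 × 29 × 151^3
By Fermat: n is sum of two squares iff every prime p ≡ 3 (mod 4) appears to even power.
Prime(s) ≡ 3 (mod 4) with odd exponent: [(151, 3)]
Therefore 199691158 cannot be expressed as a² + b².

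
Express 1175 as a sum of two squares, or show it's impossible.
Not possible

Factorization: 1175 = 5^2 × 47
By Fermat: n is sum of two squares iff every prime p ≡ 3 (mod 4) appears to even power.
Prime(s) ≡ 3 (mod 4) with odd exponent: [(47, 1)]
Therefore 1175 cannot be expressed as a² + b².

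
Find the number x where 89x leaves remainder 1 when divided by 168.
17

gcd(89, 168) = 1, so the inverse exists.
Extended Euclidean algorithm on (168, 89):
168 = 1 × 89 + 79  ⟹  79 = (1)·168 + (-1)·89
89 = 1 × 79 + 10  ⟹  10 = (-1)·168 + (2)·89
79 = 7 × 10 + 9  ⟹  9 = (8)·168 + (-15)·89
10 = 1 × 9 + 1  ⟹  1 = (-9)·168 + (17)·89
So (17)·89 ≡ 1 (mod 168), i.e. 89^(-1) ≡ 17 (mod 168).
Check: 89 × 17 = 1513 ≡ 1 (mod 168)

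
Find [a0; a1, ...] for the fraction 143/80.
[1; 1, 3, 1, 2, 2, 2]

Euclidean algorithm steps:
143 = 1 × 80 + 63
80 = 1 × 63 + 17
63 = 3 × 17 + 12
17 = 1 × 12 + 5
12 = 2 × 5 + 2
5 = 2 × 2 + 1
2 = 2 × 1 + 0
Continued fraction: [1; 1, 3, 1, 2, 2, 2]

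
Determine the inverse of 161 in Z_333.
242

gcd(161, 333) = 1, so the inverse exists.
Extended Euclidean algorithm on (333, 161):
333 = 2 × 161 + 11  ⟹  11 = (1)·333 + (-2)·161
161 = 14 × 11 + 7  ⟹  7 = (-14)·333 + (29)·161
11 = 1 × 7 + 4  ⟹  4 = (15)·333 + (-31)·161
7 = 1 × 4 + 3  ⟹  3 = (-29)·333 + (60)·161
4 = 1 × 3 + 1  ⟹  1 = (44)·333 + (-91)·161
So (-91)·161 ≡ 1 (mod 333), i.e. 161^(-1) ≡ -91 ≡ 242 (mod 333).
Check: 161 × 242 = 38962 ≡ 1 (mod 333)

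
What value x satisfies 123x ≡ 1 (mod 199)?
144

gcd(123, 199) = 1, so the inverse exists.
Extended Euclidean algorithm on (199, 123):
199 = 1 × 123 + 76  ⟹  76 = (1)·199 + (-1)·123
123 = 1 × 76 + 47  ⟹  47 = (-1)·199 + (2)·123
76 = 1 × 47 + 29  ⟹  29 = (2)·199 + (-3)·123
47 = 1 × 29 + 18  ⟹  18 = (-3)·199 + (5)·123
29 = 1 × 18 + 11  ⟹  11 = (5)·199 + (-8)·123
18 = 1 × 11 + 7  ⟹  7 = (-8)·199 + (13)·123
11 = 1 × 7 + 4  ⟹  4 = (13)·199 + (-21)·123
7 = 1 × 4 + 3  ⟹  3 = (-21)·199 + (34)·123
4 = 1 × 3 + 1  ⟹  1 = (34)·199 + (-55)·123
So (-55)·123 ≡ 1 (mod 199), i.e. 123^(-1) ≡ -55 ≡ 144 (mod 199).
Check: 123 × 144 = 17712 ≡ 1 (mod 199)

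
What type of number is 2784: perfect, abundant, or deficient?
abundant

Proper divisors of 2784: sum = 1 + 2 + 3 + 4 + 6 + 8 + 12 + 16 + ... + 464 + 696 + 928 + 1392 (23 divisors) = 4776
Since 4776 > 2784, 2784 is abundant.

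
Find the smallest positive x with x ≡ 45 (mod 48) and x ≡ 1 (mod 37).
1629

Using Chinese Remainder Theorem:
M = 48 × 37 = 1776
M1 = 37, M2 = 48
y1 = 37^(-1) mod 48 = 13
y2 = 48^(-1) mod 37 = 27
x = (45×37×13 + 1×48×27) mod 1776 = 1629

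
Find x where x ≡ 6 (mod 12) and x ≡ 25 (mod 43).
498

Using Chinese Remainder Theorem:
M = 12 × 43 = 516
M1 = 43, M2 = 12
y1 = 43^(-1) mod 12 = 7
y2 = 12^(-1) mod 43 = 18
x = (6×43×7 + 25×12×18) mod 516 = 498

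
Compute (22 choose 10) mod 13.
0

Using Lucas' theorem:
Write n=22 and k=10 in base 13:
n in base 13: [1, 9]
k in base 13: [0, 10]
C(22,10) mod 13 = ∏ C(n_i, k_i) mod 13
Digit binomials (mod 13): C(1,0) = 1; C(9,10) = 0 (k_i > n_i)
Product: 1 × 0 = 0 ≡ 0 (mod 13)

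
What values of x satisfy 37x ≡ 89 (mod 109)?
x ≡ 79 (mod 109)

gcd(37, 109) = 1, which divides 89, so solutions exist.
Find 37^(-1) mod 109 by the extended Euclidean algorithm:
109 = 2 × 37 + 35  ⟹  35 = (1)·109 + (-2)·37
37 = 1 × 35 + 2  ⟹  2 = (-1)·109 + (3)·37
35 = 17 × 2 + 1  ⟹  1 = (18)·109 + (-53)·37
So (-53)·37 ≡ 1 (mod 109), i.e. 37^(-1) ≡ -53 ≡ 56 (mod 109).
x ≡ 56 × 89 = 4984 ≡ 79 (mod 109).
Check: 37 × 79 = 2923 ≡ 89 (mod 109).
Unique solution: x ≡ 79 (mod 109)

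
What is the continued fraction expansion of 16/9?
[1; 1, 3, 2]

Euclidean algorithm steps:
16 = 1 × 9 + 7
9 = 1 × 7 + 2
7 = 3 × 2 + 1
2 = 2 × 1 + 0
Continued fraction: [1; 1, 3, 2]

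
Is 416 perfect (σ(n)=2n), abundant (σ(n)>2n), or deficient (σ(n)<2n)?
abundant

Proper divisors of 416: sum = 1 + 2 + 4 + 8 + 13 + 16 + 26 + 32 + 52 + 104 + 208 = 466
Since 466 > 416, 416 is abundant.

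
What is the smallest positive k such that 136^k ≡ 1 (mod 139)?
69

139 is prime, so ord(136) divides φ(139) = 138.
Divisors of 138: 1, 2, 3, 6, 23, 46, 69, 138.
Repeated squaring: 136^1 ≡ 136, 136^2 ≡ 9, 136^4 ≡ 81, 136^8 ≡ 28, 136^16 ≡ 89, 136^32 ≡ 137, 136^64 ≡ 4, 136^128 ≡ 16 (mod 139).
Test 136^d mod 139 for each divisor d in increasing order:
136^1 ≡ 136
136^2 ≡ 9
136^3 = 136^2·136^1 ≡ 112
136^6 = 136^4·136^2 ≡ 34
136^23 = 136^16·136^4·136^2·136^1 ≡ 96
136^46 = 136^32·136^8·136^4·136^2 ≡ 42
136^69 = 136^64·136^4·136^1 ≡ 1  ← first divisor giving 1
The order is 69.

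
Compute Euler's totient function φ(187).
160

187 = 11 × 17
φ(n) = n × ∏(1 - 1/p) for each prime p dividing n
φ(187) = 187 × (1 - 1/11) × (1 - 1/17) = 160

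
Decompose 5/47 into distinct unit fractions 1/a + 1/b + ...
1/10 + 1/157 + 1/73790

Greedy algorithm:
5/47: ceiling(47/5) = 10, use 1/10
3/470: ceiling(470/3) = 157, use 1/157
1/73790: ceiling(73790/1) = 73790, use 1/73790
Result: 5/47 = 1/10 + 1/157 + 1/73790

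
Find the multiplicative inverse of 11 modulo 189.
86

gcd(11, 189) = 1, so the inverse exists.
Extended Euclidean algorithm on (189, 11):
189 = 17 × 11 + 2  ⟹  2 = (1)·189 + (-17)·11
11 = 5 × 2 + 1  ⟹  1 = (-5)·189 + (86)·11
So (86)·11 ≡ 1 (mod 189), i.e. 11^(-1) ≡ 86 (mod 189).
Check: 11 × 86 = 946 ≡ 1 (mod 189)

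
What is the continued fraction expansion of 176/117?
[1; 1, 1, 58]

Euclidean algorithm steps:
176 = 1 × 117 + 59
117 = 1 × 59 + 58
59 = 1 × 58 + 1
58 = 58 × 1 + 0
Continued fraction: [1; 1, 1, 58]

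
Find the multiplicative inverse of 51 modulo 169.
116

gcd(51, 169) = 1, so the inverse exists.
Extended Euclidean algorithm on (169, 51):
169 = 3 × 51 + 16  ⟹  16 = (1)·169 + (-3)·51
51 = 3 × 16 + 3  ⟹  3 = (-3)·169 + (10)·51
16 = 5 × 3 + 1  ⟹  1 = (16)·169 + (-53)·51
So (-53)·51 ≡ 1 (mod 169), i.e. 51^(-1) ≡ -53 ≡ 116 (mod 169).
Check: 51 × 116 = 5916 ≡ 1 (mod 169)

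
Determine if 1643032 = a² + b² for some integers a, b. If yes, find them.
Not possible

Factorization: 1643032 = 2^3 × 59^3
By Fermat: n is sum of two squares iff every prime p ≡ 3 (mod 4) appears to even power.
Prime(s) ≡ 3 (mod 4) with odd exponent: [(59, 3)]
Therefore 1643032 cannot be expressed as a² + b².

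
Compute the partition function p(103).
271248950

p(n) counts ways to write n as a sum of positive integers (order ignored).
Euler's pentagonal recurrence: p(k) = p(k-1) + p(k-2) - p(k-5) - p(k-7) + p(k-12) + p(k-15) - ... (offsets j(3j∓1)/2, signs ++--, p(0)=1, p(<0)=0).
DP table for k = 0..102: p(0)=1, p(1)=1, p(2)=2, p(3)=3, p(4)=5, p(5)=7, p(6)=11, p(7)=15, p(8)=22, p(9)=30, p(10)=42, p(11)=56, p(12)=77, p(13)=101, p(14)=135, p(15)=176, p(16)=231, p(17)=297, p(18)=385, p(19)=490, p(20)=627, p(21)=792, p(22)=1002, p(23)=1255, p(24)=1575, p(25)=1958, p(26)=2436, p(27)=3010, p(28)=3718, p(29)=4565, p(30)=5604, p(31)=6842, p(32)=8349, p(33)=10143, p(34)=12310, p(35)=14883, p(36)=17977, p(37)=21637, p(38)=26015, p(39)=31185, p(40)=37338, p(41)=44583, p(42)=53174, p(43)=63261, p(44)=75175, p(45)=89134, p(46)=105558, p(47)=124754, p(48)=147273, p(49)=173525, p(50)=204226, p(51)=239943, p(52)=281589, p(53)=329931, p(54)=386155, p(55)=451276, p(56)=526823, p(57)=614154, p(58)=715220, p(59)=831820, p(60)=966467, p(61)=1121505, p(62)=1300156, p(63)=1505499, p(64)=1741630, p(65)=2012558, p(66)=2323520, p(67)=2679689, p(68)=3087735, p(69)=3554345, p(70)=4087968, p(71)=4697205, p(72)=5392783, p(73)=6185689, p(74)=7089500, p(75)=8118264, p(76)=9289091, p(77)=10619863, p(78)=12132164, p(79)=13848650, p(80)=15796476, p(81)=18004327, p(82)=20506255, p(83)=23338469, p(84)=26543660, p(85)=30167357, p(86)=34262962, p(87)=38887673, p(88)=44108109, p(89)=49995925, p(90)=56634173, p(91)=64112359, p(92)=72533807, p(93)=82010177, p(94)=92669720, p(95)=104651419, p(96)=118114304, p(97)=133230930, p(98)=150198136, p(99)=169229875, p(100)=190569292, p(101)=214481126, p(102)=241265379.
Final step: p(103) = p(102) + p(101) - p(98) - p(96) + p(91) + p(88) - p(81) - p(77) + p(68) + p(63) - p(52) - p(46) + p(33) + p(26) - p(11) - p(3)
= 241265379 + 214481126 - 150198136 - 118114304 + 64112359 + 44108109 - 18004327 - 10619863 + 3087735 + 1505499 - 281589 - 105558 + 10143 + 2436 - 56 - 3
= 271248950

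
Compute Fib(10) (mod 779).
55

Matrix identity: Q^n = [[F_(n+1), F_n], [F_n, F_(n-1)]] with Q = [[1,1],[1,0]].
n = 10 = 1010₂. Square-and-multiply, entries mod 779:
Q^1 = [[1,1],[1,0]]
Q^2 = (Q^1)² = [[2,1],[1,1]]
Q^5 = (Q^2)²·Q = [[8,5],[5,3]]
Q^10 = (Q^5)² = [[89,55],[55,34]]
F_10 mod 779 = Q^10[0][1] = 55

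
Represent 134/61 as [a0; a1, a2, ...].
[2; 5, 12]

Euclidean algorithm steps:
134 = 2 × 61 + 12
61 = 5 × 12 + 1
12 = 12 × 1 + 0
Continued fraction: [2; 5, 12]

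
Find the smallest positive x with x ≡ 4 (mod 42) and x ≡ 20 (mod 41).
676

Using Chinese Remainder Theorem:
M = 42 × 41 = 1722
M1 = 41, M2 = 42
y1 = 41^(-1) mod 42 = 41
y2 = 42^(-1) mod 41 = 1
x = (4×41×41 + 20×42×1) mod 1722 = 676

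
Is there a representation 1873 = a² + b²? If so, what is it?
28² + 33² (a=28, b=33)

Factorization: 1873 = 1873
By Fermat: n is sum of two squares iff every prime p ≡ 3 (mod 4) appears to even power.
All primes ≡ 3 (mod 4) appear to even power.
Search a = 0, 1, 2, … for 1873 - a² a perfect square: first hit at a = 28: 1873 - 784 = 1089 = 33².
1873 = 28² + 33² = 784 + 1089 ✓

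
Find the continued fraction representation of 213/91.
[2; 2, 1, 14, 2]

Euclidean algorithm steps:
213 = 2 × 91 + 31
91 = 2 × 31 + 29
31 = 1 × 29 + 2
29 = 14 × 2 + 1
2 = 2 × 1 + 0
Continued fraction: [2; 2, 1, 14, 2]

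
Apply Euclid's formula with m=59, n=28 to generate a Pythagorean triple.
(2697, 3304, 4265)

Euclid's formula: a = m² - n², b = 2mn, c = m² + n²
m = 59, n = 28
a = 59² - 28² = 3481 - 784 = 2697
b = 2 × 59 × 28 = 3304
c = 59² + 28² = 3481 + 784 = 4265
Verification: 2697² + 3304² = 7273809 + 10916416 = 18190225 = 4265² ✓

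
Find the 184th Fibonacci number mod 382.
183

Matrix identity: Q^n = [[F_(n+1), F_n], [F_n, F_(n-1)]] with Q = [[1,1],[1,0]].
n = 184 = 10111000₂. Square-and-multiply, entries mod 382:
Q^1 = [[1,1],[1,0]]
Q^2 = (Q^1)² = [[2,1],[1,1]]
Q^5 = (Q^2)²·Q = [[8,5],[5,3]]
Q^11 = (Q^5)²·Q = [[144,89],[89,55]]
Q^23 = (Q^11)²·Q = [[146,7],[7,139]]
Q^46 = (Q^23)² = [[355,85],[85,270]]
Q^92 = (Q^46)² = [[314,27],[27,287]]
Q^184 = (Q^92)² = [[5,183],[183,204]]
F_184 mod 382 = Q^184[0][1] = 183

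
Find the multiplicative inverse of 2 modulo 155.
78

gcd(2, 155) = 1, so the inverse exists.
Extended Euclidean algorithm on (155, 2):
155 = 77 × 2 + 1  ⟹  1 = (1)·155 + (-77)·2
So (-77)·2 ≡ 1 (mod 155), i.e. 2^(-1) ≡ -77 ≡ 78 (mod 155).
Check: 2 × 78 = 156 ≡ 1 (mod 155)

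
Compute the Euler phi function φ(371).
312

371 = 7 × 53
φ(n) = n × ∏(1 - 1/p) for each prime p dividing n
φ(371) = 371 × (1 - 1/7) × (1 - 1/53) = 312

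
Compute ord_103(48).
102

103 is prime, so ord(48) divides φ(103) = 102.
Divisors of 102: 1, 2, 3, 6, 17, 34, 51, 102.
Repeated squaring: 48^1 ≡ 48, 48^2 ≡ 38, 48^4 ≡ 2, 48^8 ≡ 4, 48^16 ≡ 16, 48^32 ≡ 50, 48^64 ≡ 28 (mod 103).
Test 48^d mod 103 for each divisor d in increasing order:
48^1 ≡ 48
48^2 ≡ 38
48^3 = 48^2·48^1 ≡ 73
48^6 = 48^4·48^2 ≡ 76
48^17 = 48^16·48^1 ≡ 47
48^34 = 48^32·48^2 ≡ 46
48^51 = 48^32·48^16·48^2·48^1 ≡ 102
48^102 = 48^64·48^32·48^4·48^2 ≡ 1  ← first divisor giving 1
The order is 102.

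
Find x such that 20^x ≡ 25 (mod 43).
32

Baby-step giant-step with step n = ⌈√43⌉ = 7.
Baby steps 20^j mod 43 (j:value) for j=0..6: 0:1, 1:20, 2:13, 3:2, 4:40, 5:26, 6:4.
Giant-step multiplier: 20^(-7) ≡ 20^(42-7) = 20^35 ≡ 7 (mod 43).
Giant steps γ_i = 25·7^i mod 43: γ_0=25, γ_1=3, γ_2=21, γ_3=18, γ_4=40 (in table at j=4).
x = i·n + j = 4·7 + 4 = 32.
Check: 20^32 ≡ 25 (mod 43).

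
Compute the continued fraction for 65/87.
[0; 1, 2, 1, 21]

Euclidean algorithm steps:
65 = 0 × 87 + 65
87 = 1 × 65 + 22
65 = 2 × 22 + 21
22 = 1 × 21 + 1
21 = 21 × 1 + 0
Continued fraction: [0; 1, 2, 1, 21]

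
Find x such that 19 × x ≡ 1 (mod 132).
7

gcd(19, 132) = 1, so the inverse exists.
Extended Euclidean algorithm on (132, 19):
132 = 6 × 19 + 18  ⟹  18 = (1)·132 + (-6)·19
19 = 1 × 18 + 1  ⟹  1 = (-1)·132 + (7)·19
So (7)·19 ≡ 1 (mod 132), i.e. 19^(-1) ≡ 7 (mod 132).
Check: 19 × 7 = 133 ≡ 1 (mod 132)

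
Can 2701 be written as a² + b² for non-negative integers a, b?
10² + 51² (a=10, b=51)

Factorization: 2701 = 37 × 73
By Fermat: n is sum of two squares iff every prime p ≡ 3 (mod 4) appears to even power.
All primes ≡ 3 (mod 4) appear to even power.
Search a = 0, 1, 2, … for 2701 - a² a perfect square: first hit at a = 10: 2701 - 100 = 2601 = 51².
2701 = 10² + 51² = 100 + 2601 ✓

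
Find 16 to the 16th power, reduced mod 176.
16

Repeated squaring. Binary of 16 = 10000.
16^1 ≡ 16 (mod 176); 16^2 ≡ 80 (mod 176); 16^4 ≡ 64 (mod 176); 16^8 ≡ 48 (mod 176); 16^16 ≡ 16 (mod 176)
16^16 = 16^16 ≡ 16 (mod 176)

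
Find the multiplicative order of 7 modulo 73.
24

73 is prime, so ord(7) divides φ(73) = 72.
Divisors of 72: 1, 2, 3, 4, 6, 8, 9, 12, 18, 24, 36, 72.
Repeated squaring: 7^1 ≡ 7, 7^2 ≡ 49, 7^4 ≡ 65, 7^8 ≡ 64, 7^16 ≡ 8, 7^32 ≡ 64, 7^64 ≡ 8 (mod 73).
Test 7^d mod 73 for each divisor d in increasing order:
7^1 ≡ 7
7^2 ≡ 49
7^3 = 7^2·7^1 ≡ 51
7^4 ≡ 65
7^6 = 7^4·7^2 ≡ 46
7^8 ≡ 64
7^9 = 7^8·7^1 ≡ 10
7^12 = 7^8·7^4 ≡ 72
7^18 = 7^16·7^2 ≡ 27
7^24 = 7^16·7^8 ≡ 1  ← first divisor giving 1
The order is 24.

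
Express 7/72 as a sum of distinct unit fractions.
1/11 + 1/159 + 1/41976

Greedy algorithm:
7/72: ceiling(72/7) = 11, use 1/11
5/792: ceiling(792/5) = 159, use 1/159
1/41976: ceiling(41976/1) = 41976, use 1/41976
Result: 7/72 = 1/11 + 1/159 + 1/41976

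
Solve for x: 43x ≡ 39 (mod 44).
x ≡ 5 (mod 44)

gcd(43, 44) = 1, which divides 39, so solutions exist.
Find 43^(-1) mod 44 by the extended Euclidean algorithm:
44 = 1 × 43 + 1  ⟹  1 = (1)·44 + (-1)·43
So (-1)·43 ≡ 1 (mod 44), i.e. 43^(-1) ≡ -1 ≡ 43 (mod 44).
x ≡ 43 × 39 = 1677 ≡ 5 (mod 44).
Check: 43 × 5 = 215 ≡ 39 (mod 44).
Unique solution: x ≡ 5 (mod 44)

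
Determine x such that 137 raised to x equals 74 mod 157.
53

Baby-step giant-step with step n = ⌈√157⌉ = 13.
Baby steps 137^j mod 157 (j:value) for j=0..12: 0:1, 1:137, 2:86, 3:7, 4:17, 5:131, 6:49, 7:119, 8:132, 9:29, 10:48, 11:139, 12:46.
Giant-step multiplier: 137^(-13) ≡ 137^(156-13) = 137^143 ≡ 50 (mod 157).
Giant steps γ_i = 74·50^i mod 157: γ_0=74, γ_1=89, γ_2=54, γ_3=31, γ_4=137 (in table at j=1).
x = i·n + j = 4·13 + 1 = 53.
Check: 137^53 ≡ 74 (mod 157).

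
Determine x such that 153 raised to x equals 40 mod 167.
99

Baby-step giant-step with step n = ⌈√167⌉ = 13.
Baby steps 153^j mod 167 (j:value) for j=0..12: 0:1, 1:153, 2:29, 3:95, 4:6, 5:83, 6:7, 7:69, 8:36, 9:164, 10:42, 11:80, 12:49.
Giant-step multiplier: 153^(-13) ≡ 153^(166-13) = 153^153 ≡ 102 (mod 167).
Giant steps γ_i = 40·102^i mod 167: γ_0=40, γ_1=72, γ_2=163, γ_3=93, γ_4=134, γ_5=141, γ_6=20, γ_7=36 (in table at j=8).
x = i·n + j = 7·13 + 8 = 99.
Check: 153^99 ≡ 40 (mod 167).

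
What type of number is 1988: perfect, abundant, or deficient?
abundant

Proper divisors of 1988: sum = 1 + 2 + 4 + 7 + 14 + 28 + 71 + 142 + 284 + 497 + 994 = 2044
Since 2044 > 1988, 1988 is abundant.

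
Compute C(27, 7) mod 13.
0

Using Lucas' theorem:
Write n=27 and k=7 in base 13:
n in base 13: [2, 1]
k in base 13: [0, 7]
C(27,7) mod 13 = ∏ C(n_i, k_i) mod 13
Digit binomials (mod 13): C(2,0) = 1; C(1,7) = 0 (k_i > n_i)
Product: 1 × 0 = 0 ≡ 0 (mod 13)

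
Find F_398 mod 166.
115

Matrix identity: Q^n = [[F_(n+1), F_n], [F_n, F_(n-1)]] with Q = [[1,1],[1,0]].
n = 398 = 110001110₂. Square-and-multiply, entries mod 166:
Q^1 = [[1,1],[1,0]]
Q^3 = (Q^1)²·Q = [[3,2],[2,1]]
Q^6 = (Q^3)² = [[13,8],[8,5]]
Q^12 = (Q^6)² = [[67,144],[144,89]]
Q^24 = (Q^12)² = [[159,54],[54,105]]
Q^49 = (Q^24)²·Q = [[123,143],[143,146]]
Q^99 = (Q^49)²·Q = [[9,54],[54,121]]
Q^199 = (Q^99)²·Q = [[57,9],[9,48]]
Q^398 = (Q^199)² = [[10,115],[115,61]]
F_398 mod 166 = Q^398[0][1] = 115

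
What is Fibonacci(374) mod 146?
143

Matrix identity: Q^n = [[F_(n+1), F_n], [F_n, F_(n-1)]] with Q = [[1,1],[1,0]].
n = 374 = 101110110₂. Square-and-multiply, entries mod 146:
Q^1 = [[1,1],[1,0]]
Q^2 = (Q^1)² = [[2,1],[1,1]]
Q^5 = (Q^2)²·Q = [[8,5],[5,3]]
Q^11 = (Q^5)²·Q = [[144,89],[89,55]]
Q^23 = (Q^11)²·Q = [[86,41],[41,45]]
Q^46 = (Q^23)² = [[25,115],[115,56]]
Q^93 = (Q^46)²·Q = [[97,126],[126,117]]
Q^187 = (Q^93)²·Q = [[127,27],[27,100]]
Q^374 = (Q^187)² = [[68,143],[143,71]]
F_374 mod 146 = Q^374[0][1] = 143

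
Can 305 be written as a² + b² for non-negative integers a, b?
4² + 17² (a=4, b=17)

Factorization: 305 = 5 × 61
By Fermat: n is sum of two squares iff every prime p ≡ 3 (mod 4) appears to even power.
All primes ≡ 3 (mod 4) appear to even power.
Search a = 0, 1, 2, … for 305 - a² a perfect square: first hit at a = 4: 305 - 16 = 289 = 17².
305 = 4² + 17² = 16 + 289 ✓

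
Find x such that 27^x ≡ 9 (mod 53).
18

Baby-step giant-step with step n = ⌈√53⌉ = 8.
Baby steps 27^j mod 53 (j:value) for j=0..7: 0:1, 1:27, 2:40, 3:20, 4:10, 5:5, 6:29, 7:41.
Giant-step multiplier: 27^(-8) ≡ 27^(52-8) = 27^44 ≡ 44 (mod 53).
Giant steps γ_i = 9·44^i mod 53: γ_0=9, γ_1=25, γ_2=40 (in table at j=2).
x = i·n + j = 2·8 + 2 = 18.
Check: 27^18 ≡ 9 (mod 53).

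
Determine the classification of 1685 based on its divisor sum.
deficient

Proper divisors of 1685: sum = 1 + 5 + 337 = 343
Since 343 < 1685, 1685 is deficient.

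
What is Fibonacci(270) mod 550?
110

Matrix identity: Q^n = [[F_(n+1), F_n], [F_n, F_(n-1)]] with Q = [[1,1],[1,0]].
n = 270 = 100001110₂. Square-and-multiply, entries mod 550:
Q^1 = [[1,1],[1,0]]
Q^2 = (Q^1)² = [[2,1],[1,1]]
Q^4 = (Q^2)² = [[5,3],[3,2]]
Q^8 = (Q^4)² = [[34,21],[21,13]]
Q^16 = (Q^8)² = [[497,437],[437,60]]
Q^33 = (Q^16)²·Q = [[487,178],[178,309]]
Q^67 = (Q^33)²·Q = [[241,453],[453,338]]
Q^135 = (Q^67)²·Q = [[327,390],[390,487]]
Q^270 = (Q^135)² = [[529,110],[110,419]]
F_270 mod 550 = Q^270[0][1] = 110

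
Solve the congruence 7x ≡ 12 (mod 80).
x ≡ 36 (mod 80)

gcd(7, 80) = 1, which divides 12, so solutions exist.
Find 7^(-1) mod 80 by the extended Euclidean algorithm:
80 = 11 × 7 + 3  ⟹  3 = (1)·80 + (-11)·7
7 = 2 × 3 + 1  ⟹  1 = (-2)·80 + (23)·7
So (23)·7 ≡ 1 (mod 80), i.e. 7^(-1) ≡ 23 (mod 80).
x ≡ 23 × 12 = 276 ≡ 36 (mod 80).
Check: 7 × 36 = 252 ≡ 12 (mod 80).
Unique solution: x ≡ 36 (mod 80)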